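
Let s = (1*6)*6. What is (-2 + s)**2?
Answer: 1156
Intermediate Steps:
s = 36 (s = 6*6 = 36)
(-2 + s)**2 = (-2 + 36)**2 = 34**2 = 1156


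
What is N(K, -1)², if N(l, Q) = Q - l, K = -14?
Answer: 169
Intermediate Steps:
N(K, -1)² = (-1 - 1*(-14))² = (-1 + 14)² = 13² = 169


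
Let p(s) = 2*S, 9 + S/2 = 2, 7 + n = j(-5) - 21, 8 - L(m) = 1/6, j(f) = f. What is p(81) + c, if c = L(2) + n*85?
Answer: -16951/6 ≈ -2825.2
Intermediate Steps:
L(m) = 47/6 (L(m) = 8 - 1/6 = 47/6)
n = -33 (n = -7 + (-5 - 21) = -7 - 26 = -33)
S = -14 (S = -18 + 2*2 = -18 + 4 = -14)
p(s) = -28 (p(s) = 2*(-14) = -28)
c = -16783/6 (c = 47/6 - 33*85 = 47/6 - 2805 = -16783/6 ≈ -2797.2)
p(81) + c = -28 - 16783/6 = -16951/6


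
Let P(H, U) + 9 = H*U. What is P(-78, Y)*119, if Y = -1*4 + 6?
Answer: -19635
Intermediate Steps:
Y = 2 (Y = -4 + 6 = 2)
P(H, U) = -9 + H*U
P(-78, Y)*119 = (-9 - 78*2)*119 = (-9 - 156)*119 = -165*119 = -19635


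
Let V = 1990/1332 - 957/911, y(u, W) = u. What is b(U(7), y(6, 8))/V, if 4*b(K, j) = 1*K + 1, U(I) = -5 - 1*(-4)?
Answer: 0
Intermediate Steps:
U(I) = -1 (U(I) = -5 + 4 = -1)
b(K, j) = ¼ + K/4 (b(K, j) = (1*K + 1)/4 = (K + 1)/4 = (1 + K)/4 = ¼ + K/4)
V = 269083/606726 (V = 1990*(1/1332) - 957*1/911 = 995/666 - 957/911 = 269083/606726 ≈ 0.44350)
b(U(7), y(6, 8))/V = (¼ + (¼)*(-1))/(269083/606726) = (¼ - ¼)*(606726/269083) = 0*(606726/269083) = 0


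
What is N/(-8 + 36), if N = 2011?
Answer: 2011/28 ≈ 71.821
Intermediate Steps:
N/(-8 + 36) = 2011/(-8 + 36) = 2011/28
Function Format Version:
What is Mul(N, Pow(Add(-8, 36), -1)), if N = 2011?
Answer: Rational(2011, 28) ≈ 71.821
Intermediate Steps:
Mul(N, Pow(Add(-8, 36), -1)) = Mul(2011, Pow(Add(-8, 36), -1)) = Mul(2011, Pow(28, -1)) = Mul(2011, Rational(1, 28)) = Rational(2011, 28)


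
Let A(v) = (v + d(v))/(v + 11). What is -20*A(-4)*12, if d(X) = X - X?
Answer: 960/7 ≈ 137.14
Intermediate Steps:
d(X) = 0
A(v) = v/(11 + v) (A(v) = (v + 0)/(v + 11) = v/(11 + v))
-20*A(-4)*12 = -(-80)/(11 - 4)*12 = -(-80)/7*12 = -20*(-4/7)*12 = (80/7)*12 = 960/7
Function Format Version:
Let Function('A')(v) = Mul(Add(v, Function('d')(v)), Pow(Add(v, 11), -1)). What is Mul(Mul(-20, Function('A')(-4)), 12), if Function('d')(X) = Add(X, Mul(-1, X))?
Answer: Rational(960, 7) ≈ 137.14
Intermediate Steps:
Function('d')(X) = 0
Function('A')(v) = Mul(v, Pow(Add(11, v), -1)) (Function('A')(v) = Mul(Add(v, 0), Pow(Add(v, 11), -1)) = Mul(v, Pow(Add(11, v), -1)))
Mul(Mul(-20, Function('A')(-4)), 12) = Mul(Mul(-20, Mul(-4, Pow(Add(11, -4), -1))), 12) = Mul(Mul(-20, Mul(-4, Pow(7, -1))), 12) = Mul(Mul(-20, Mul(-4, Rational(1, 7))), 12) = Mul(Mul(-20, Rational(-4, 7)), 12) = Mul(Rational(80, 7), 12) = Rational(960, 7)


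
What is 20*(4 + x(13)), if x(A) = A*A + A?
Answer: 3720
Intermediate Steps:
x(A) = A + A² (x(A) = A² + A = A + A²)
20*(4 + x(13)) = 20*(4 + 13*(1 + 13)) = 20*(4 + 13*14) = 20*(4 + 182) = 20*186 = 3720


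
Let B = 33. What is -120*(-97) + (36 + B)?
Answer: 11709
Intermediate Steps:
-120*(-97) + (36 + B) = -120*(-97) + (36 + 33) = 11640 + 69 = 11709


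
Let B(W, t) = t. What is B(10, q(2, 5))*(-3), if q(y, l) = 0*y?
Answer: 0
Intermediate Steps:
q(y, l) = 0
B(10, q(2, 5))*(-3) = 0*(-3) = 0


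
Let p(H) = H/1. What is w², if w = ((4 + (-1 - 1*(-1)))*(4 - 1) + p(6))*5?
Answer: 8100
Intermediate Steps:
p(H) = H (p(H) = H*1 = H)
w = 90 (w = ((4 + (-1 - 1*(-1)))*(4 - 1) + 6)*5 = ((4 + (-1 + 1))*3 + 6)*5 = ((4 + 0)*3 + 6)*5 = (4*3 + 6)*5 = (12 + 6)*5 = 18*5 = 90)
w² = 90² = 8100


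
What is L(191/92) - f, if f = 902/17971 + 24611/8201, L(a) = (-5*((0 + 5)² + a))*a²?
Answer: -67315415959819309/114763170595648 ≈ -586.56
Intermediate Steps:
L(a) = a²*(-125 - 5*a) (L(a) = (-5*(5² + a))*a² = (-5*(25 + a))*a² = (-125 - 5*a)*a² = a²*(-125 - 5*a))
f = 449681583/147380171 (f = 902*(1/17971) + 24611*(1/8201) = 902/17971 + 24611/8201 = 449681583/147380171 ≈ 3.0512)
L(191/92) - f = 5*(191/92)²*(-25 - 191/92) - 1*449681583/147380171 = 5*(191*(1/92))²*(-25 - 191/92) - 449681583/147380171 = 5*(191/92)²*(-25 - 1*191/92) - 449681583/147380171 = 5*(36481/8464)*(-25 - 191/92) - 449681583/147380171 = 5*(36481/8464)*(-2491/92) - 449681583/147380171 = -454370855/778688 - 449681583/147380171 = -67315415959819309/114763170595648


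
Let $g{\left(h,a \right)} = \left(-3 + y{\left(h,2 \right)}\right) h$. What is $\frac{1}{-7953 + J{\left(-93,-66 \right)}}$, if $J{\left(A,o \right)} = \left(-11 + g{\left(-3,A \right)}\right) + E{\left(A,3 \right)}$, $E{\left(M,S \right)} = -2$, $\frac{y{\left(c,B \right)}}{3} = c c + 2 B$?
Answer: $- \frac{1}{8074} \approx -0.00012385$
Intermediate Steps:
$y{\left(c,B \right)} = 3 c^{2} + 6 B$ ($y{\left(c,B \right)} = 3 \left(c c + 2 B\right) = 3 \left(c^{2} + 2 B\right) = 3 c^{2} + 6 B$)
$g{\left(h,a \right)} = h \left(9 + 3 h^{2}\right)$ ($g{\left(h,a \right)} = \left(-3 + \left(3 h^{2} + 6 \cdot 2\right)\right) h = \left(-3 + \left(3 h^{2} + 12\right)\right) h = \left(-3 + \left(12 + 3 h^{2}\right)\right) h = \left(9 + 3 h^{2}\right) h = h \left(9 + 3 h^{2}\right)$)
$J{\left(A,o \right)} = -121$ ($J{\left(A,o \right)} = \left(-11 + 3 \left(-3\right) \left(3 + \left(-3\right)^{2}\right)\right) - 2 = \left(-11 + 3 \left(-3\right) \left(3 + 9\right)\right) - 2 = \left(-11 + 3 \left(-3\right) 12\right) - 2 = \left(-11 - 108\right) - 2 = -119 - 2 = -121$)
$\frac{1}{-7953 + J{\left(-93,-66 \right)}} = \frac{1}{-7953 - 121} = \frac{1}{-8074} = - \frac{1}{8074}$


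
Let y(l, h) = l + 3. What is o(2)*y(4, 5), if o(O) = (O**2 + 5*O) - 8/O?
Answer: 70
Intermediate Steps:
y(l, h) = 3 + l
o(O) = O**2 - 8/O + 5*O
o(2)*y(4, 5) = ((-8 + 2**2*(5 + 2))/2)*(3 + 4) = ((-8 + 4*7)/2)*7 = ((-8 + 28)/2)*7 = ((1/2)*20)*7 = 10*7 = 70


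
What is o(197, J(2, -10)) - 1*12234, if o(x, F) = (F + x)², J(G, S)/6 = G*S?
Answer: -6305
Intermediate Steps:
J(G, S) = 6*G*S (J(G, S) = 6*(G*S) = 6*G*S)
o(197, J(2, -10)) - 1*12234 = (6*2*(-10) + 197)² - 1*12234 = (-120 + 197)² - 12234 = 77² - 12234 = 5929 - 12234 = -6305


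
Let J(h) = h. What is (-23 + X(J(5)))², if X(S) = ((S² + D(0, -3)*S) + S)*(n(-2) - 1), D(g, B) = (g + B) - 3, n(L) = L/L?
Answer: 529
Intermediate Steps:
n(L) = 1
D(g, B) = -3 + B + g (D(g, B) = (B + g) - 3 = -3 + B + g)
X(S) = 0 (X(S) = ((S² + (-3 - 3 + 0)*S) + S)*(1 - 1) = ((S² - 6*S) + S)*0 = (S² - 5*S)*0 = 0)
(-23 + X(J(5)))² = (-23 + 0)² = (-23)² = 529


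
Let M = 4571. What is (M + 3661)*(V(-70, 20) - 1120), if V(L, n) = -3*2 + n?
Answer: -9104592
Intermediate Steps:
V(L, n) = -6 + n
(M + 3661)*(V(-70, 20) - 1120) = (4571 + 3661)*((-6 + 20) - 1120) = 8232*(14 - 1120) = 8232*(-1106) = -9104592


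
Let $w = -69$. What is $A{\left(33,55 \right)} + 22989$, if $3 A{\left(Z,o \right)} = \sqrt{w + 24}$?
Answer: $22989 + i \sqrt{5} \approx 22989.0 + 2.2361 i$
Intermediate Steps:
$A{\left(Z,o \right)} = i \sqrt{5}$ ($A{\left(Z,o \right)} = \frac{\sqrt{-69 + 24}}{3} = \frac{\sqrt{-45}}{3} = \frac{3 i \sqrt{5}}{3} = i \sqrt{5}$)
$A{\left(33,55 \right)} + 22989 = i \sqrt{5} + 22989 = 22989 + i \sqrt{5}$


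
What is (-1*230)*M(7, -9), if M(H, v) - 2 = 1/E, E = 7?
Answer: -3450/7 ≈ -492.86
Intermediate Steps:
M(H, v) = 15/7 (M(H, v) = 2 + 1/7 = 2 + ⅐ = 15/7)
(-1*230)*M(7, -9) = -1*230*(15/7) = -230*15/7 = -3450/7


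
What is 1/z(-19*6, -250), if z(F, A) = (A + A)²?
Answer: 1/250000 ≈ 4.0000e-6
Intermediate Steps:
z(F, A) = 4*A² (z(F, A) = (2*A)² = 4*A²)
1/z(-19*6, -250) = 1/(4*(-250)²) = 1/(4*62500) = 1/250000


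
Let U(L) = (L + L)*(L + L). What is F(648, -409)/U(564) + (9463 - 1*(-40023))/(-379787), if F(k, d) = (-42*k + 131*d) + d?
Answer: -7817118181/40269575184 ≈ -0.19412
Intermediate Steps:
F(k, d) = -42*k + 132*d
U(L) = 4*L² (U(L) = (2*L)*(2*L) = 4*L²)
F(648, -409)/U(564) + (9463 - 1*(-40023))/(-379787) = (-42*648 + 132*(-409))/((4*564²)) + (9463 - 1*(-40023))/(-379787) = (-27216 - 53988)/((4*318096)) + (9463 + 40023)*(-1/379787) = -81204/1272384 + 49486*(-1/379787) = -81204*1/1272384 - 49486/379787 = -6767/106032 - 49486/379787 = -7817118181/40269575184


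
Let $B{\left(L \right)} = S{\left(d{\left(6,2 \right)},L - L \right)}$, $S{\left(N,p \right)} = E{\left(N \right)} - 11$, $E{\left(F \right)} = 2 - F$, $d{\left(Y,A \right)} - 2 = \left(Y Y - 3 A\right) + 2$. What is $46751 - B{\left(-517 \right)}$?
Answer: $46794$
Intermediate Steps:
$d{\left(Y,A \right)} = 4 + Y^{2} - 3 A$ ($d{\left(Y,A \right)} = 2 - \left(-2 + 3 A - Y Y\right) = 2 - \left(-2 - Y^{2} + 3 A\right) = 2 + \left(2 + Y^{2} - 3 A\right) = 4 + Y^{2} - 3 A$)
$S{\left(N,p \right)} = -9 - N$ ($S{\left(N,p \right)} = \left(2 - N\right) - 11 = -9 - N$)
$B{\left(L \right)} = -43$ ($B{\left(L \right)} = -9 - \left(4 + 6^{2} - 6\right) = -9 - \left(4 + 36 - 6\right) = -9 - 34 = -43$)
$46751 - B{\left(-517 \right)} = 46751 - -43 = 46751 + 43 = 46794$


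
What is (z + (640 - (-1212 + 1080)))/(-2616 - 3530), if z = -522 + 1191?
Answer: -1441/6146 ≈ -0.23446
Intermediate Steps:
z = 669
(z + (640 - (-1212 + 1080)))/(-2616 - 3530) = (669 + (640 - (-1212 + 1080)))/(-2616 - 3530) = (669 + (640 - 1*(-132)))/(-6146) = (669 + (640 + 132))*(-1/6146) = (669 + 772)*(-1/6146) = 1441*(-1/6146) = -1441/6146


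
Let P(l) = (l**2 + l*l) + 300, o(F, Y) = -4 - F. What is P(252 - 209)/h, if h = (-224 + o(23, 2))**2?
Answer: 3998/63001 ≈ 0.063459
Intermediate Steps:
P(l) = 300 + 2*l**2 (P(l) = (l**2 + l**2) + 300 = 2*l**2 + 300 = 300 + 2*l**2)
h = 63001 (h = (-224 + (-4 - 1*23))**2 = (-224 + (-4 - 23))**2 = (-224 - 27)**2 = (-251)**2 = 63001)
P(252 - 209)/h = (300 + 2*(252 - 209)**2)/63001 = (300 + 2*43**2)*(1/63001) = (300 + 2*1849)*(1/63001) = (300 + 3698)*(1/63001) = 3998*(1/63001) = 3998/63001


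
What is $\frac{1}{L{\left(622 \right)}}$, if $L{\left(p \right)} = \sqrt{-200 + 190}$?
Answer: $- \frac{i \sqrt{10}}{10} \approx - 0.31623 i$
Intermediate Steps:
$L{\left(p \right)} = i \sqrt{10}$ ($L{\left(p \right)} = \sqrt{-10} = i \sqrt{10}$)
$\frac{1}{L{\left(622 \right)}} = \frac{1}{i \sqrt{10}} = - \frac{i \sqrt{10}}{10}$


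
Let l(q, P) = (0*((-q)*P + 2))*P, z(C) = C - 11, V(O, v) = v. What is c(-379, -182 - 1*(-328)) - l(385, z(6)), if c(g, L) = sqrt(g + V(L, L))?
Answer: I*sqrt(233) ≈ 15.264*I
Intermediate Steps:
z(C) = -11 + C
l(q, P) = 0 (l(q, P) = (0*(-P*q + 2))*P = (0*(2 - P*q))*P = 0*P = 0)
c(g, L) = sqrt(L + g) (c(g, L) = sqrt(g + L) = sqrt(L + g))
c(-379, -182 - 1*(-328)) - l(385, z(6)) = sqrt((-182 - 1*(-328)) - 379) - 1*0 = sqrt((-182 + 328) - 379) + 0 = sqrt(146 - 379) + 0 = sqrt(-233) + 0 = I*sqrt(233) + 0 = I*sqrt(233)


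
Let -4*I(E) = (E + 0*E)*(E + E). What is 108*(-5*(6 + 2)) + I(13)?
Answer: -8809/2 ≈ -4404.5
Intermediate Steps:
I(E) = -E**2/2 (I(E) = -(E + 0*E)*(E + E)/4 = -(E + 0)*2*E/4 = -E*2*E/4 = -E**2/2)
108*(-5*(6 + 2)) + I(13) = 108*(-5*(6 + 2)) - 1/2*13**2 = 108*(-5*8) - 1/2*169 = 108*(-40) - 169/2 = -4320 - 169/2 = -8809/2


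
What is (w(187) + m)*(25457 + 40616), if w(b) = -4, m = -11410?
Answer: -754157222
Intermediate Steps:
(w(187) + m)*(25457 + 40616) = (-4 - 11410)*(25457 + 40616) = -11414*66073 = -754157222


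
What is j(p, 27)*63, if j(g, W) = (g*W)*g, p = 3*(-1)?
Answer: 15309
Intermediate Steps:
p = -3
j(g, W) = W*g**2 (j(g, W) = (W*g)*g = W*g**2)
j(p, 27)*63 = (27*(-3)**2)*63 = (27*9)*63 = 243*63 = 15309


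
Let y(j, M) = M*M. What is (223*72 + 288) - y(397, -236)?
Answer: -39352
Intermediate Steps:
y(j, M) = M**2
(223*72 + 288) - y(397, -236) = (223*72 + 288) - 1*(-236)**2 = (16056 + 288) - 1*55696 = 16344 - 55696 = -39352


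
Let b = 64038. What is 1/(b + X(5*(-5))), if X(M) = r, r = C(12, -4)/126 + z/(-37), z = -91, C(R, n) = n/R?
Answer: 13986/895669829 ≈ 1.5615e-5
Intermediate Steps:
r = 34361/13986 (r = -4/12/126 - 91/(-37) = -4*1/12*(1/126) - 91*(-1/37) = -⅓*1/126 + 91/37 = -1/378 + 91/37 = 34361/13986 ≈ 2.4568)
X(M) = 34361/13986
1/(b + X(5*(-5))) = 1/(64038 + 34361/13986) = 1/(895669829/13986) = 13986/895669829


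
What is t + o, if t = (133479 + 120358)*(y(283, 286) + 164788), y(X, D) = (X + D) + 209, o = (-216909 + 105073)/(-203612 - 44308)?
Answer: 2604819622497119/61980 ≈ 4.2027e+10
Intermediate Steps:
o = 27959/61980 (o = -111836/(-247920) = -111836*(-1/247920) = 27959/61980 ≈ 0.45110)
y(X, D) = 209 + D + X (y(X, D) = (D + X) + 209 = 209 + D + X)
t = 42026776742 (t = (133479 + 120358)*((209 + 286 + 283) + 164788) = 253837*(778 + 164788) = 253837*165566 = 42026776742)
t + o = 42026776742 + 27959/61980 = 2604819622497119/61980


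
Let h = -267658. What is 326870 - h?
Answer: 594528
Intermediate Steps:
326870 - h = 326870 - 1*(-267658) = 326870 + 267658 = 594528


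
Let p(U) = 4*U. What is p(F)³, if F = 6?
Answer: 13824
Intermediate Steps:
p(F)³ = (4*6)³ = 24³ = 13824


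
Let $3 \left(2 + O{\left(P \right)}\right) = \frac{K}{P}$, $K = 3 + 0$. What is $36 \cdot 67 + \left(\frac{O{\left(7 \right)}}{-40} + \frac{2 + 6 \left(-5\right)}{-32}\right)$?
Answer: $\frac{337809}{140} \approx 2412.9$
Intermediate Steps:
$K = 3$
$O{\left(P \right)} = -2 + \frac{1}{P}$ ($O{\left(P \right)} = -2 + \frac{3 \frac{1}{P}}{3} = -2 + \frac{1}{P}$)
$36 \cdot 67 + \left(\frac{O{\left(7 \right)}}{-40} + \frac{2 + 6 \left(-5\right)}{-32}\right) = 36 \cdot 67 + \left(\frac{-2 + \frac{1}{7}}{-40} + \frac{2 + 6 \left(-5\right)}{-32}\right) = 2412 + \left(\left(-2 + \frac{1}{7}\right) \left(- \frac{1}{40}\right) + \left(2 - 30\right) \left(- \frac{1}{32}\right)\right) = 2412 - - \frac{129}{140} = 2412 + \left(\frac{13}{280} + \frac{7}{8}\right) = 2412 + \frac{129}{140} = \frac{337809}{140}$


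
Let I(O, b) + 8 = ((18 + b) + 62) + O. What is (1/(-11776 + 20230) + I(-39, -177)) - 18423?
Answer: -156965417/8454 ≈ -18567.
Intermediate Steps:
I(O, b) = 72 + O + b (I(O, b) = -8 + (((18 + b) + 62) + O) = -8 + ((80 + b) + O) = -8 + (80 + O + b) = 72 + O + b)
(1/(-11776 + 20230) + I(-39, -177)) - 18423 = (1/(-11776 + 20230) + (72 - 39 - 177)) - 18423 = (1/8454 - 144) - 18423 = -1217375/8454 - 18423 = -156965417/8454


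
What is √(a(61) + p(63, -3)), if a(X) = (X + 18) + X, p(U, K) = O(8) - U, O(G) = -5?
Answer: 6*√2 ≈ 8.4853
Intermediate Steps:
p(U, K) = -5 - U
a(X) = 18 + 2*X (a(X) = (18 + X) + X = 18 + 2*X)
√(a(61) + p(63, -3)) = √((18 + 2*61) + (-5 - 1*63)) = √((18 + 122) + (-5 - 63)) = √(140 - 68) = √72 = 6*√2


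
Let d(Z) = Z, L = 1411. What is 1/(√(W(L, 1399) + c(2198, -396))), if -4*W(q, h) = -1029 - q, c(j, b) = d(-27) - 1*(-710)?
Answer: √1293/1293 ≈ 0.027810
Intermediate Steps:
c(j, b) = 683 (c(j, b) = -27 - 1*(-710) = -27 + 710 = 683)
W(q, h) = 1029/4 + q/4 (W(q, h) = -(-1029 - q)/4 = 1029/4 + q/4)
1/(√(W(L, 1399) + c(2198, -396))) = 1/(√((1029/4 + (¼)*1411) + 683)) = 1/(√((1029/4 + 1411/4) + 683)) = 1/(√(610 + 683)) = 1/(√1293) = √1293/1293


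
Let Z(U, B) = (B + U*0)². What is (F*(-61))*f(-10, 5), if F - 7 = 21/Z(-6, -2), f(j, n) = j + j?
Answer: 14945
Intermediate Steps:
Z(U, B) = B² (Z(U, B) = (B + 0)² = B²)
f(j, n) = 2*j
F = 49/4 (F = 7 + 21/((-2)²) = 7 + 21/4 = 49/4 ≈ 12.250)
(F*(-61))*f(-10, 5) = ((49/4)*(-61))*(2*(-10)) = -2989/4*(-20) = 14945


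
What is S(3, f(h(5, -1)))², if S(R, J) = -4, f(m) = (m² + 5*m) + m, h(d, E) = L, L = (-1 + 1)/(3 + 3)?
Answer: 16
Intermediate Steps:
L = 0 (L = 0/6 = 0*(⅙) = 0)
h(d, E) = 0
f(m) = m² + 6*m
S(3, f(h(5, -1)))² = (-4)² = 16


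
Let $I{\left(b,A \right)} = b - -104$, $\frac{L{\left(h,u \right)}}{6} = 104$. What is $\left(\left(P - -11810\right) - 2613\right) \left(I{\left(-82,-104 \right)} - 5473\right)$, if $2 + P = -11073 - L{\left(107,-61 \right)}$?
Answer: $13638402$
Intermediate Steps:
$L{\left(h,u \right)} = 624$ ($L{\left(h,u \right)} = 6 \cdot 104 = 624$)
$I{\left(b,A \right)} = 104 + b$ ($I{\left(b,A \right)} = b + 104 = 104 + b$)
$P = -11699$ ($P = -2 - 11697 = -11699$)
$\left(\left(P - -11810\right) - 2613\right) \left(I{\left(-82,-104 \right)} - 5473\right) = \left(\left(-11699 - -11810\right) - 2613\right) \left(\left(104 - 82\right) - 5473\right) = \left(\left(-11699 + 11810\right) - 2613\right) \left(22 - 5473\right) = \left(111 - 2613\right) \left(22 - 5473\right) = \left(-2502\right) \left(-5451\right) = 13638402$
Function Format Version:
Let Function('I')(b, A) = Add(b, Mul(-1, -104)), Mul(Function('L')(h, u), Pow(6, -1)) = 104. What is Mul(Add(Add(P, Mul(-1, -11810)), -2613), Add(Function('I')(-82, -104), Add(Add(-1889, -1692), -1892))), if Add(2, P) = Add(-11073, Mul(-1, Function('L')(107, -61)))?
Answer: 13638402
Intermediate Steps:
Function('L')(h, u) = 624 (Function('L')(h, u) = Mul(6, 104) = 624)
Function('I')(b, A) = Add(104, b) (Function('I')(b, A) = Add(b, 104) = Add(104, b))
P = -11699 (P = Add(-2, Add(-11073, Mul(-1, 624))) = Add(-2, Add(-11073, -624)) = Add(-2, -11697) = -11699)
Mul(Add(Add(P, Mul(-1, -11810)), -2613), Add(Function('I')(-82, -104), Add(Add(-1889, -1692), -1892))) = Mul(Add(Add(-11699, Mul(-1, -11810)), -2613), Add(Add(104, -82), Add(Add(-1889, -1692), -1892))) = Mul(Add(Add(-11699, 11810), -2613), Add(22, Add(-3581, -1892))) = Mul(Add(111, -2613), Add(22, -5473)) = Mul(-2502, -5451) = 13638402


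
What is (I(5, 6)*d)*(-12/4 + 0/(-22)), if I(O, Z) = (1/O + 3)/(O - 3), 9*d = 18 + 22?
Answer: -64/3 ≈ -21.333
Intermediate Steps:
d = 40/9 (d = (18 + 22)/9 = (⅑)*40 = 40/9 ≈ 4.4444)
I(O, Z) = (3 + 1/O)/(-3 + O) (I(O, Z) = (1/O + 3)/(-3 + O) = (3 + 1/O)/(-3 + O))
(I(5, 6)*d)*(-12/4 + 0/(-22)) = (((1 + 3*5)/(5*(-3 + 5)))*(40/9))*(-12/4 + 0/(-22)) = (((⅕)*(1 + 15)/2)*(40/9))*(-12*¼ + 0*(-1/22)) = (((⅕)*(½)*16)*(40/9))*(-3 + 0) = ((8/5)*(40/9))*(-3) = (64/9)*(-3) = -64/3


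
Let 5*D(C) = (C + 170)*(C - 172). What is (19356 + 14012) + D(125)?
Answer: 30595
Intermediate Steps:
D(C) = (-172 + C)*(170 + C)/5 (D(C) = ((C + 170)*(C - 172))/5 = ((170 + C)*(-172 + C))/5 = ((-172 + C)*(170 + C))/5 = (-172 + C)*(170 + C)/5)
(19356 + 14012) + D(125) = (19356 + 14012) + (-5848 - ⅖*125 + (⅕)*125²) = 33368 + (-5848 - 50 + (⅕)*15625) = 33368 + (-5848 - 50 + 3125) = 33368 - 2773 = 30595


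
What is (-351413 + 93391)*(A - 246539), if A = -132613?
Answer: 97829557344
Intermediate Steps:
(-351413 + 93391)*(A - 246539) = (-351413 + 93391)*(-132613 - 246539) = -258022*(-379152) = 97829557344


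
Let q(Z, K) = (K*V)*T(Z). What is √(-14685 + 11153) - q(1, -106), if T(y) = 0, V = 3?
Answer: 2*I*√883 ≈ 59.431*I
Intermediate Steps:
q(Z, K) = 0 (q(Z, K) = (K*3)*0 = (3*K)*0 = 0)
√(-14685 + 11153) - q(1, -106) = √(-14685 + 11153) - 1*0 = √(-3532) + 0 = 2*I*√883 + 0 = 2*I*√883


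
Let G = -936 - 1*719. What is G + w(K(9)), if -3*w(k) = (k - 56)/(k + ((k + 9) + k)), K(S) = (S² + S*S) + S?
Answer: -2591845/1566 ≈ -1655.1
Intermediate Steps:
G = -1655 (G = -936 - 719 = -1655)
K(S) = S + 2*S² (K(S) = (S² + S²) + S = 2*S² + S = S + 2*S²)
w(k) = -(-56 + k)/(3*(9 + 3*k)) (w(k) = -(k - 56)/(3*(k + ((k + 9) + k))) = -(-56 + k)/(3*(k + ((9 + k) + k))) = -(-56 + k)/(3*(k + (9 + 2*k))) = -(-56 + k)/(3*(9 + 3*k)))
G + w(K(9)) = -1655 + (56 - 9*(1 + 2*9))/(9*(3 + 9*(1 + 2*9))) = -1655 + (56 - 9*(1 + 18))/(9*(3 + 9*(1 + 18))) = -1655 + (56 - 9*19)/(9*(3 + 9*19)) = -1655 + (56 - 1*171)/(9*(3 + 171)) = -1655 + (⅑)*(56 - 171)/174 = -1655 + (⅑)*(1/174)*(-115) = -1655 - 115/1566 = -2591845/1566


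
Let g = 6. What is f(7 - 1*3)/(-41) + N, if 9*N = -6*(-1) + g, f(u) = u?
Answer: 152/123 ≈ 1.2358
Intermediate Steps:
N = 4/3 (N = (-6*(-1) + 6)/9 = (6 + 6)/9 = (⅑)*12 = 4/3 ≈ 1.3333)
f(7 - 1*3)/(-41) + N = (7 - 1*3)/(-41) + 4/3 = (7 - 3)*(-1/41) + 4/3 = 4*(-1/41) + 4/3 = -4/41 + 4/3 = 152/123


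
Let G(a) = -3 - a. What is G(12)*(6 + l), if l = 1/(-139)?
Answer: -12495/139 ≈ -89.892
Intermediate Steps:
l = -1/139 ≈ -0.0071942
G(12)*(6 + l) = (-3 - 1*12)*(6 - 1/139) = (-3 - 12)*(833/139) = -15*833/139 = -12495/139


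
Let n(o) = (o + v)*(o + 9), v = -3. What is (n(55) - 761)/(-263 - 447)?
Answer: -2567/710 ≈ -3.6155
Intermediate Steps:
n(o) = (-3 + o)*(9 + o) (n(o) = (o - 3)*(o + 9) = (-3 + o)*(9 + o))
(n(55) - 761)/(-263 - 447) = ((-27 + 55² + 6*55) - 761)/(-263 - 447) = ((-27 + 3025 + 330) - 761)/(-710) = (3328 - 761)*(-1/710) = 2567*(-1/710) = -2567/710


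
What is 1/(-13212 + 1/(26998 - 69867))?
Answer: -42869/566385229 ≈ -7.5689e-5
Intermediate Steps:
1/(-13212 + 1/(26998 - 69867)) = 1/(-13212 + 1/(-42869)) = 1/(-13212 - 1/42869) = 1/(-566385229/42869) = -42869/566385229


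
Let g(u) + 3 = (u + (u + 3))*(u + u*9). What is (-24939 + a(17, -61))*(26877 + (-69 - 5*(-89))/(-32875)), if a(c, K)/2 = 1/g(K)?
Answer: -1599500021460723809/2386297625 ≈ -6.7028e+8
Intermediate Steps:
g(u) = -3 + 10*u*(3 + 2*u) (g(u) = -3 + (u + (u + 3))*(u + u*9) = -3 + (u + (3 + u))*(u + 9*u) = -3 + (3 + 2*u)*(10*u) = -3 + 10*u*(3 + 2*u))
a(c, K) = 2/(-3 + 20*K² + 30*K)
(-24939 + a(17, -61))*(26877 + (-69 - 5*(-89))/(-32875)) = (-24939 + 2/(-3 + 20*(-61)² + 30*(-61)))*(26877 + (-69 - 5*(-89))/(-32875)) = (-24939 + 2/(-3 + 20*3721 - 1830))*(26877 + (-69 + 445)*(-1/32875)) = (-24939 + 2/(-3 + 74420 - 1830))*(26877 + 376*(-1/32875)) = (-24939 + 2/72587)*(26877 - 376/32875) = (-24939 + 2*(1/72587))*(883580999/32875) = (-24939 + 2/72587)*(883580999/32875) = -1810247191/72587*883580999/32875 = -1599500021460723809/2386297625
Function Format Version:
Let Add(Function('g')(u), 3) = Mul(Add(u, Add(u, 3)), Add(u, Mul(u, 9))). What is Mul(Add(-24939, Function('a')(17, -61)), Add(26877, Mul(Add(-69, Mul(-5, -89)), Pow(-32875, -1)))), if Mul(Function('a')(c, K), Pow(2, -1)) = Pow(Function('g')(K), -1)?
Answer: Rational(-1599500021460723809, 2386297625) ≈ -6.7028e+8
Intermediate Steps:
Function('g')(u) = Add(-3, Mul(10, u, Add(3, Mul(2, u)))) (Function('g')(u) = Add(-3, Mul(Add(u, Add(u, 3)), Add(u, Mul(u, 9)))) = Add(-3, Mul(Add(u, Add(3, u)), Add(u, Mul(9, u)))) = Add(-3, Mul(Add(3, Mul(2, u)), Mul(10, u))) = Add(-3, Mul(10, u, Add(3, Mul(2, u)))))
Function('a')(c, K) = Mul(2, Pow(Add(-3, Mul(20, Pow(K, 2)), Mul(30, K)), -1))
Mul(Add(-24939, Function('a')(17, -61)), Add(26877, Mul(Add(-69, Mul(-5, -89)), Pow(-32875, -1)))) = Mul(Add(-24939, Mul(2, Pow(Add(-3, Mul(20, Pow(-61, 2)), Mul(30, -61)), -1))), Add(26877, Mul(Add(-69, Mul(-5, -89)), Pow(-32875, -1)))) = Mul(Add(-24939, Mul(2, Pow(Add(-3, Mul(20, 3721), -1830), -1))), Add(26877, Mul(Add(-69, 445), Rational(-1, 32875)))) = Mul(Add(-24939, Mul(2, Pow(Add(-3, 74420, -1830), -1))), Add(26877, Mul(376, Rational(-1, 32875)))) = Mul(Add(-24939, Mul(2, Pow(72587, -1))), Add(26877, Rational(-376, 32875))) = Mul(Add(-24939, Mul(2, Rational(1, 72587))), Rational(883580999, 32875)) = Mul(Add(-24939, Rational(2, 72587)), Rational(883580999, 32875)) = Mul(Rational(-1810247191, 72587), Rational(883580999, 32875)) = Rational(-1599500021460723809, 2386297625)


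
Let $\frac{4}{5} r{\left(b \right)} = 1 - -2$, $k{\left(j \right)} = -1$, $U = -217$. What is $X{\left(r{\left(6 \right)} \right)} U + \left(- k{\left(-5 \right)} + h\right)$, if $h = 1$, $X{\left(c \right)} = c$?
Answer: $- \frac{3247}{4} \approx -811.75$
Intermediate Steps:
$r{\left(b \right)} = \frac{15}{4}$ ($r{\left(b \right)} = \frac{5 \left(1 - -2\right)}{4} = \frac{5 \left(1 + 2\right)}{4} = \frac{5}{4} \cdot 3 = \frac{15}{4}$)
$X{\left(r{\left(6 \right)} \right)} U + \left(- k{\left(-5 \right)} + h\right) = \frac{15}{4} \left(-217\right) + \left(\left(-1\right) \left(-1\right) + 1\right) = - \frac{3255}{4} + \left(1 + 1\right) = - \frac{3255}{4} + 2 = - \frac{3247}{4}$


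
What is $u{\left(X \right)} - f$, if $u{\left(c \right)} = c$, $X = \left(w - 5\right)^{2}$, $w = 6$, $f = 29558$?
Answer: $-29557$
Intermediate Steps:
$X = 1$ ($X = \left(6 - 5\right)^{2} = 1^{2} = 1$)
$u{\left(X \right)} - f = 1 - 29558 = -29557$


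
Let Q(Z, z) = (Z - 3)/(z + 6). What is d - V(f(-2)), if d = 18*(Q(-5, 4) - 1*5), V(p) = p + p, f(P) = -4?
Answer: -482/5 ≈ -96.400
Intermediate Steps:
V(p) = 2*p
Q(Z, z) = (-3 + Z)/(6 + z)
d = -522/5 (d = 18*((-3 - 5)/(6 + 4) - 1*5) = 18*(-8/10 - 5) = 18*((⅒)*(-8) - 5) = 18*(-⅘ - 5) = 18*(-29/5) = -522/5 ≈ -104.40)
d - V(f(-2)) = -522/5 - 2*(-4) = -522/5 - 1*(-8) = -522/5 + 8 = -482/5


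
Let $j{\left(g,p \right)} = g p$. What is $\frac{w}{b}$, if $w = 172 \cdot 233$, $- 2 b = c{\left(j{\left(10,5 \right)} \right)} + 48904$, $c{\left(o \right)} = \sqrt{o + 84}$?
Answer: $- \frac{1959876704}{1195800541} + \frac{40076 \sqrt{134}}{1195800541} \approx -1.6386$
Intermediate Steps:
$c{\left(o \right)} = \sqrt{84 + o}$
$b = -24452 - \frac{\sqrt{134}}{2}$ ($b = - \frac{\sqrt{84 + 10 \cdot 5} + 48904}{2} = - \frac{\sqrt{84 + 50} + 48904}{2} = - \frac{\sqrt{134} + 48904}{2} = - \frac{48904 + \sqrt{134}}{2} = -24452 - \frac{\sqrt{134}}{2} \approx -24458.0$)
$w = 40076$
$\frac{w}{b} = \frac{40076}{-24452 - \frac{\sqrt{134}}{2}}$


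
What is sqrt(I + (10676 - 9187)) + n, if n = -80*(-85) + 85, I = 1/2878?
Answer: 6885 + sqrt(12333217154)/2878 ≈ 6923.6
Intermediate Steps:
I = 1/2878 ≈ 0.00034746
n = 6885 (n = 6800 + 85 = 6885)
sqrt(I + (10676 - 9187)) + n = sqrt(1/2878 + (10676 - 9187)) + 6885 = sqrt(1/2878 + 1489) + 6885 = sqrt(4285343/2878) + 6885 = sqrt(12333217154)/2878 + 6885 = 6885 + sqrt(12333217154)/2878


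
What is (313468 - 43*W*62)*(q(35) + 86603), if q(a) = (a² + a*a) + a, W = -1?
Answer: 28163745792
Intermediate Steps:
q(a) = a + 2*a² (q(a) = (a² + a²) + a = 2*a² + a = a + 2*a²)
(313468 - 43*W*62)*(q(35) + 86603) = (313468 - 43*(-1)*62)*(35*(1 + 2*35) + 86603) = (313468 + 43*62)*(35*(1 + 70) + 86603) = (313468 + 2666)*(35*71 + 86603) = 316134*(2485 + 86603) = 316134*89088 = 28163745792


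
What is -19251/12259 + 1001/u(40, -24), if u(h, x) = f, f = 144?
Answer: 413005/76752 ≈ 5.3810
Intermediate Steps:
u(h, x) = 144
-19251/12259 + 1001/u(40, -24) = -19251/12259 + 1001/144 = -19251*1/12259 + 1001*(1/144) = -837/533 + 1001/144 = 413005/76752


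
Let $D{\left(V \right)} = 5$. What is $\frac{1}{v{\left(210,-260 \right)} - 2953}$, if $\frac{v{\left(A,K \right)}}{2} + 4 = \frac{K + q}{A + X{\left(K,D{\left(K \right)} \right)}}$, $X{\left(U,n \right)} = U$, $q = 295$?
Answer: $- \frac{5}{14812} \approx -0.00033756$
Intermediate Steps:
$v{\left(A,K \right)} = -8 + \frac{2 \left(295 + K\right)}{A + K}$ ($v{\left(A,K \right)} = -8 + 2 \frac{K + 295}{A + K} = -8 + 2 \frac{295 + K}{A + K} = -8 + \frac{2 \left(295 + K\right)}{A + K}$)
$\frac{1}{v{\left(210,-260 \right)} - 2953} = \frac{1}{\frac{2 \left(295 - 840 - -780\right)}{210 - 260} - 2953} = \frac{1}{\frac{2 \left(295 - 840 + 780\right)}{-50} - 2953} = \frac{1}{2 \left(- \frac{1}{50}\right) 235 - 2953} = \frac{1}{- \frac{47}{5} - 2953} = \frac{1}{- \frac{14812}{5}} = - \frac{5}{14812}$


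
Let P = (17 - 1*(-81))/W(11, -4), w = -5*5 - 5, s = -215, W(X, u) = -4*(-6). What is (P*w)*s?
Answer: 52675/2 ≈ 26338.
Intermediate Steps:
W(X, u) = 24
w = -30 (w = -25 - 5 = -30)
P = 49/12 (P = (17 - 1*(-81))/24 = (17 + 81)*(1/24) = 98*(1/24) = 49/12 ≈ 4.0833)
(P*w)*s = ((49/12)*(-30))*(-215) = -245/2*(-215) = 52675/2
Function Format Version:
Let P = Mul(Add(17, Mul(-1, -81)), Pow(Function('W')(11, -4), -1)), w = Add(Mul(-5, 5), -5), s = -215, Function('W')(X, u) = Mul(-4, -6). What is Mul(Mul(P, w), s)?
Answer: Rational(52675, 2) ≈ 26338.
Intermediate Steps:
Function('W')(X, u) = 24
w = -30 (w = Add(-25, -5) = -30)
P = Rational(49, 12) (P = Mul(Add(17, Mul(-1, -81)), Pow(24, -1)) = Mul(Add(17, 81), Rational(1, 24)) = Mul(98, Rational(1, 24)) = Rational(49, 12) ≈ 4.0833)
Mul(Mul(P, w), s) = Mul(Mul(Rational(49, 12), -30), -215) = Mul(Rational(-245, 2), -215) = Rational(52675, 2)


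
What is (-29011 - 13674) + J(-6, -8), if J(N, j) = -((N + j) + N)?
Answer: -42665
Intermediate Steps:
J(N, j) = -j - 2*N (J(N, j) = -(j + 2*N) = -j - 2*N)
(-29011 - 13674) + J(-6, -8) = (-29011 - 13674) + (-1*(-8) - 2*(-6)) = -42685 + (8 + 12) = -42685 + 20 = -42665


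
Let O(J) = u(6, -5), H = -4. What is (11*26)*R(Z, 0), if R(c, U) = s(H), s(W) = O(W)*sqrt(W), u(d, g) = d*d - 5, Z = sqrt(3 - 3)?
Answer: 17732*I ≈ 17732.0*I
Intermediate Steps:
Z = 0 (Z = sqrt(0) = 0)
u(d, g) = -5 + d**2 (u(d, g) = d**2 - 5 = -5 + d**2)
O(J) = 31 (O(J) = -5 + 6**2 = -5 + 36 = 31)
s(W) = 31*sqrt(W)
R(c, U) = 62*I (R(c, U) = 31*sqrt(-4) = 31*(2*I) = 62*I)
(11*26)*R(Z, 0) = (11*26)*(62*I) = 286*(62*I) = 17732*I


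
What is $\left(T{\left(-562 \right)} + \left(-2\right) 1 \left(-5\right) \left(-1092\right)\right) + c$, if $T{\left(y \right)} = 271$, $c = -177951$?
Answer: $-188600$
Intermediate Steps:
$\left(T{\left(-562 \right)} + \left(-2\right) 1 \left(-5\right) \left(-1092\right)\right) + c = \left(271 + \left(-2\right) 1 \left(-5\right) \left(-1092\right)\right) - 177951 = \left(271 + \left(-2\right) \left(-5\right) \left(-1092\right)\right) - 177951 = \left(271 + 10 \left(-1092\right)\right) - 177951 = \left(271 - 10920\right) - 177951 = -10649 - 177951 = -188600$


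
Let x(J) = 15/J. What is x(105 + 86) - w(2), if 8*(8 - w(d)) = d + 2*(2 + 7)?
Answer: -2071/382 ≈ -5.4215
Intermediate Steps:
w(d) = 23/4 - d/8 (w(d) = 8 - (d + 2*(2 + 7))/8 = 8 - (d + 2*9)/8 = 8 - (d + 18)/8 = 8 - (18 + d)/8 = 8 + (-9/4 - d/8) = 23/4 - d/8)
x(105 + 86) - w(2) = 15/(105 + 86) - (23/4 - ⅛*2) = 15/191 - (23/4 - ¼) = 15*(1/191) - 1*11/2 = 15/191 - 11/2 = -2071/382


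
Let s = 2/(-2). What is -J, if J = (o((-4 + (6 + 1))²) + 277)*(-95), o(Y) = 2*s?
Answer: 26125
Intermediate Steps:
s = -1 (s = 2*(-½) = -1)
o(Y) = -2 (o(Y) = 2*(-1) = -2)
J = -26125 (J = (-2 + 277)*(-95) = 275*(-95) = -26125)
-J = -1*(-26125) = 26125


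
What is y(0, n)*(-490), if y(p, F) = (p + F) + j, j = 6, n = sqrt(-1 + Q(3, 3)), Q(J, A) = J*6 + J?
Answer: -2940 - 980*sqrt(5) ≈ -5131.3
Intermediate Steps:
Q(J, A) = 7*J (Q(J, A) = 6*J + J = 7*J)
n = 2*sqrt(5) (n = sqrt(-1 + 7*3) = sqrt(-1 + 21) = sqrt(20) = 2*sqrt(5) ≈ 4.4721)
y(p, F) = 6 + F + p (y(p, F) = (p + F) + 6 = (F + p) + 6 = 6 + F + p)
y(0, n)*(-490) = (6 + 2*sqrt(5) + 0)*(-490) = (6 + 2*sqrt(5))*(-490) = -2940 - 980*sqrt(5)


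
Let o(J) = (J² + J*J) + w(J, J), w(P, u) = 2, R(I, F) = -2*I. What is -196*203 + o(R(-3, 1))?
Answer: -39714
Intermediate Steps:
o(J) = 2 + 2*J² (o(J) = (J² + J*J) + 2 = (J² + J²) + 2 = 2*J² + 2 = 2 + 2*J²)
-196*203 + o(R(-3, 1)) = -196*203 + (2 + 2*(-2*(-3))²) = -39788 + (2 + 2*6²) = -39788 + (2 + 2*36) = -39788 + (2 + 72) = -39788 + 74 = -39714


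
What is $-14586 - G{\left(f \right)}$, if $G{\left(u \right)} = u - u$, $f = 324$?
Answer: $-14586$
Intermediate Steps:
$G{\left(u \right)} = 0$
$-14586 - G{\left(f \right)} = -14586 - 0 = -14586 + 0 = -14586$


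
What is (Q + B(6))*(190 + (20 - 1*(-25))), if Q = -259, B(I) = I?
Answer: -59455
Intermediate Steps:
(Q + B(6))*(190 + (20 - 1*(-25))) = (-259 + 6)*(190 + (20 - 1*(-25))) = -253*(190 + (20 + 25)) = -253*(190 + 45) = -253*235 = -59455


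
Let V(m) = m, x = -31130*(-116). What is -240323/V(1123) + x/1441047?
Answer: -342261495341/1618295781 ≈ -211.50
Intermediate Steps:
x = 3611080
-240323/V(1123) + x/1441047 = -240323/1123 + 3611080/1441047 = -342261495341/1618295781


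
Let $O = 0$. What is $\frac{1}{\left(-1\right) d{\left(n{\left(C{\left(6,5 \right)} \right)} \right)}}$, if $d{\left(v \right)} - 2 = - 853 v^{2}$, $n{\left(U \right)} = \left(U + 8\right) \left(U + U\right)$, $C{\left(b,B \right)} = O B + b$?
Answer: $\frac{1}{24075070} \approx 4.1537 \cdot 10^{-8}$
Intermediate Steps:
$C{\left(b,B \right)} = b$ ($C{\left(b,B \right)} = 0 B + b = 0 + b = b$)
$n{\left(U \right)} = 2 U \left(8 + U\right)$ ($n{\left(U \right)} = \left(8 + U\right) 2 U = 2 U \left(8 + U\right)$)
$d{\left(v \right)} = 2 - 853 v^{2}$
$\frac{1}{\left(-1\right) d{\left(n{\left(C{\left(6,5 \right)} \right)} \right)}} = \frac{1}{\left(-1\right) \left(2 - 853 \left(2 \cdot 6 \left(8 + 6\right)\right)^{2}\right)} = \frac{1}{\left(-1\right) \left(2 - 853 \left(2 \cdot 6 \cdot 14\right)^{2}\right)} = \frac{1}{\left(-1\right) \left(2 - 853 \cdot 168^{2}\right)} = \frac{1}{\left(-1\right) \left(2 - 24075072\right)} = \frac{1}{\left(-1\right) \left(-24075070\right)} = \frac{1}{24075070}$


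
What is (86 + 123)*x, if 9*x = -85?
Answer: -17765/9 ≈ -1973.9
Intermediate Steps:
x = -85/9 (x = (⅑)*(-85) = -85/9 ≈ -9.4444)
(86 + 123)*x = (86 + 123)*(-85/9) = 209*(-85/9) = -17765/9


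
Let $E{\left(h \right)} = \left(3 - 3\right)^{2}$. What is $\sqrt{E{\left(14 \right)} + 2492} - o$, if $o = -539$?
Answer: $539 + 2 \sqrt{623} \approx 588.92$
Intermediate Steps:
$E{\left(h \right)} = 0$ ($E{\left(h \right)} = 0^{2} = 0$)
$\sqrt{E{\left(14 \right)} + 2492} - o = \sqrt{0 + 2492} - -539 = \sqrt{2492} + 539 = 2 \sqrt{623} + 539 = 539 + 2 \sqrt{623}$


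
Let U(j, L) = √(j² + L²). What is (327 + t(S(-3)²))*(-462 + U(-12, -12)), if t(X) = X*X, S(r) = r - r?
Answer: -151074 + 3924*√2 ≈ -1.4552e+5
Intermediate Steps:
U(j, L) = √(L² + j²)
S(r) = 0
t(X) = X²
(327 + t(S(-3)²))*(-462 + U(-12, -12)) = (327 + (0²)²)*(-462 + √((-12)² + (-12)²)) = (327 + 0²)*(-462 + √(144 + 144)) = (327 + 0)*(-462 + √288) = 327*(-462 + 12*√2) = -151074 + 3924*√2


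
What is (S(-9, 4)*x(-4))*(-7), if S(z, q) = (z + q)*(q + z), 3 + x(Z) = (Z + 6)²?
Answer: -175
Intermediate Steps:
x(Z) = -3 + (6 + Z)² (x(Z) = -3 + (Z + 6)² = -3 + (6 + Z)²)
S(z, q) = (q + z)² (S(z, q) = (q + z)*(q + z) = (q + z)²)
(S(-9, 4)*x(-4))*(-7) = ((4 - 9)²*(-3 + (6 - 4)²))*(-7) = ((-5)²*(-3 + 2²))*(-7) = (25*(-3 + 4))*(-7) = (25*1)*(-7) = 25*(-7) = -175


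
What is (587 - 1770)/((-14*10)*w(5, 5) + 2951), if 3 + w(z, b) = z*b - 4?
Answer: -1183/431 ≈ -2.7448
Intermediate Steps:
w(z, b) = -7 + b*z (w(z, b) = -3 + (z*b - 4) = -3 + (b*z - 4) = -3 + (-4 + b*z) = -7 + b*z)
(587 - 1770)/((-14*10)*w(5, 5) + 2951) = (587 - 1770)/((-14*10)*(-7 + 5*5) + 2951) = -1183/(-140*(-7 + 25) + 2951) = -1183/(-140*18 + 2951) = -1183/(-2520 + 2951) = -1183/431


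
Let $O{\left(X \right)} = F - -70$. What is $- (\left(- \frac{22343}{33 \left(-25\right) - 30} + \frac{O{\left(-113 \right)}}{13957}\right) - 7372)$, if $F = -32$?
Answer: $\frac{87659934679}{11933235} \approx 7345.9$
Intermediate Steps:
$O{\left(X \right)} = 38$ ($O{\left(X \right)} = -32 - -70 = -32 + 70 = 38$)
$- (\left(- \frac{22343}{33 \left(-25\right) - 30} + \frac{O{\left(-113 \right)}}{13957}\right) - 7372) = - (\left(- \frac{22343}{33 \left(-25\right) - 30} + \frac{38}{13957}\right) - 7372) = - (\left(- \frac{22343}{-825 - 30} + 38 \cdot \frac{1}{13957}\right) - 7372) = - (\left(- \frac{22343}{-855} + \frac{38}{13957}\right) - 7372) = - (\left(\left(-22343\right) \left(- \frac{1}{855}\right) + \frac{38}{13957}\right) - 7372) = - (\left(\frac{22343}{855} + \frac{38}{13957}\right) - 7372) = - (\frac{311873741}{11933235} - 7372) = \left(-1\right) \left(- \frac{87659934679}{11933235}\right) = \frac{87659934679}{11933235}$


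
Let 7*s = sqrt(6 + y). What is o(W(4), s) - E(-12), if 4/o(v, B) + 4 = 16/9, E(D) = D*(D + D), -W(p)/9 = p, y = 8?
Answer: -1449/5 ≈ -289.80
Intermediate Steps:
W(p) = -9*p
s = sqrt(14)/7 (s = sqrt(6 + 8)/7 = sqrt(14)/7 ≈ 0.53452)
E(D) = 2*D**2 (E(D) = D*(2*D) = 2*D**2)
o(v, B) = -9/5 (o(v, B) = 4/(-4 + 16/9) = 4/(-20/9) = 4*(-9/20) = -9/5)
o(W(4), s) - E(-12) = -9/5 - 2*(-12)**2 = -9/5 - 2*144 = -9/5 - 1*288 = -9/5 - 288 = -1449/5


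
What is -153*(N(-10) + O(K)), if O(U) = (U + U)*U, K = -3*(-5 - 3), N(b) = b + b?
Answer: -173196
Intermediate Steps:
N(b) = 2*b
K = 24 (K = -3*(-8) = 24)
O(U) = 2*U² (O(U) = (2*U)*U = 2*U²)
-153*(N(-10) + O(K)) = -153*(2*(-10) + 2*24²) = -153*(-20 + 2*576) = -153*(-20 + 1152) = -153*1132 = -173196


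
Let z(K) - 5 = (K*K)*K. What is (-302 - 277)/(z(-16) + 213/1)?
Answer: 579/3878 ≈ 0.14930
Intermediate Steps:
z(K) = 5 + K**3 (z(K) = 5 + (K*K)*K = 5 + K**2*K = 5 + K**3)
(-302 - 277)/(z(-16) + 213/1) = (-302 - 277)/((5 + (-16)**3) + 213/1) = -579/((5 - 4096) + 213*1) = -579/(-4091 + 213) = -579/(-3878) = -579*(-1/3878) = 579/3878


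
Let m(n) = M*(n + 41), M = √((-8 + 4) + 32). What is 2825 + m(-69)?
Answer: 2825 - 56*√7 ≈ 2676.8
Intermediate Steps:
M = 2*√7 (M = √(-4 + 32) = √28 = 2*√7 ≈ 5.2915)
m(n) = 2*√7*(41 + n) (m(n) = (2*√7)*(n + 41) = (2*√7)*(41 + n) = 2*√7*(41 + n))
2825 + m(-69) = 2825 + 2*√7*(41 - 69) = 2825 + 2*√7*(-28) = 2825 - 56*√7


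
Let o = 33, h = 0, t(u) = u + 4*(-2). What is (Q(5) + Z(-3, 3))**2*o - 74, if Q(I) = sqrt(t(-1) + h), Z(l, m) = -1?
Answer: -338 - 198*I ≈ -338.0 - 198.0*I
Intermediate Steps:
t(u) = -8 + u (t(u) = u - 8 = -8 + u)
Q(I) = 3*I (Q(I) = sqrt((-8 - 1) + 0) = sqrt(-9 + 0) = sqrt(-9) = 3*I)
(Q(5) + Z(-3, 3))**2*o - 74 = (3*I - 1)**2*33 - 74 = (-1 + 3*I)**2*33 - 74 = 33*(-1 + 3*I)**2 - 74 = -74 + 33*(-1 + 3*I)**2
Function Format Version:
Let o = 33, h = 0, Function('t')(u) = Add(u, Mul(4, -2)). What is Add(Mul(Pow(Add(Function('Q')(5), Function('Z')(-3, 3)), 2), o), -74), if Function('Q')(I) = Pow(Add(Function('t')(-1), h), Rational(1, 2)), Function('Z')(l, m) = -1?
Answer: Add(-338, Mul(-198, I)) ≈ Add(-338.00, Mul(-198.00, I))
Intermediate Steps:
Function('t')(u) = Add(-8, u) (Function('t')(u) = Add(u, -8) = Add(-8, u))
Function('Q')(I) = Mul(3, I) (Function('Q')(I) = Pow(Add(Add(-8, -1), 0), Rational(1, 2)) = Pow(Add(-9, 0), Rational(1, 2)) = Pow(-9, Rational(1, 2)) = Mul(3, I))
Add(Mul(Pow(Add(Function('Q')(5), Function('Z')(-3, 3)), 2), o), -74) = Add(Mul(Pow(Add(Mul(3, I), -1), 2), 33), -74) = Add(Mul(Pow(Add(-1, Mul(3, I)), 2), 33), -74) = Add(Mul(33, Pow(Add(-1, Mul(3, I)), 2)), -74) = Add(-74, Mul(33, Pow(Add(-1, Mul(3, I)), 2)))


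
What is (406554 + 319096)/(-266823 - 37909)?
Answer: -362825/152366 ≈ -2.3813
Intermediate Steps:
(406554 + 319096)/(-266823 - 37909) = 725650/(-304732) = 725650*(-1/304732) = -362825/152366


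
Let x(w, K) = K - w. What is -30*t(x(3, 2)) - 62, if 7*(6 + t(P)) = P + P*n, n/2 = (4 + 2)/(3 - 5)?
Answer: 676/7 ≈ 96.571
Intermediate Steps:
n = -6 (n = 2*((4 + 2)/(3 - 5)) = 2*(6/(-2)) = 2*(6*(-1/2)) = 2*(-3) = -6)
t(P) = -6 - 5*P/7 (t(P) = -6 + (P + P*(-6))/7 = -6 + (P - 6*P)/7 = -6 + (-5*P)/7 = -6 - 5*P/7)
-30*t(x(3, 2)) - 62 = -30*(-6 - 5*(2 - 1*3)/7) - 62 = -30*(-6 - 5*(2 - 3)/7) - 62 = -30*(-6 - 5/7*(-1)) - 62 = -30*(-6 + 5/7) - 62 = -30*(-37/7) - 62 = 1110/7 - 62 = 676/7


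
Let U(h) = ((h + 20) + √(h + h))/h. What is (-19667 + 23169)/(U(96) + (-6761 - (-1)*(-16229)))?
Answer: -46371887088/304407096349 - 168096*√3/304407096349 ≈ -0.15234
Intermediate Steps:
U(h) = (20 + h + √2*√h)/h (U(h) = ((20 + h) + √(2*h))/h = ((20 + h) + √2*√h)/h = (20 + h + √2*√h)/h)
(-19667 + 23169)/(U(96) + (-6761 - (-1)*(-16229))) = (-19667 + 23169)/((1 + 20/96 + √2/√96) + (-6761 - (-1)*(-16229))) = 3502/((1 + 20*(1/96) + √2*(√6/24)) + (-6761 - 1*16229)) = 3502/((1 + 5/24 + √3/12) + (-6761 - 16229)) = 3502/((29/24 + √3/12) - 22990) = 3502/(-551731/24 + √3/12)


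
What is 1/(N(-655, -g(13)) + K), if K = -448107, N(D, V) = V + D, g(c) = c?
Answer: -1/448775 ≈ -2.2283e-6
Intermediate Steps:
N(D, V) = D + V
1/(N(-655, -g(13)) + K) = 1/((-655 - 1*13) - 448107) = 1/((-655 - 13) - 448107) = 1/(-668 - 448107) = 1/(-448775) = -1/448775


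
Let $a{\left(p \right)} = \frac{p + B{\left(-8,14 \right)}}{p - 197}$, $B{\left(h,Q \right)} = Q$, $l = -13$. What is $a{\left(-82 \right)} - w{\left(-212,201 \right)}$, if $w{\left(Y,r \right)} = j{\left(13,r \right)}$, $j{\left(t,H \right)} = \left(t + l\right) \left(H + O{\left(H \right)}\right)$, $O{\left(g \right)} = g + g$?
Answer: $\frac{68}{279} \approx 0.24373$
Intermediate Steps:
$O{\left(g \right)} = 2 g$
$a{\left(p \right)} = \frac{14 + p}{-197 + p}$ ($a{\left(p \right)} = \frac{p + 14}{p - 197} = \frac{14 + p}{-197 + p}$)
$j{\left(t,H \right)} = 3 H \left(-13 + t\right)$ ($j{\left(t,H \right)} = \left(t - 13\right) \left(H + 2 H\right) = \left(-13 + t\right) 3 H = 3 H \left(-13 + t\right)$)
$w{\left(Y,r \right)} = 0$ ($w{\left(Y,r \right)} = 3 r \left(-13 + 13\right) = 3 r 0 = 0$)
$a{\left(-82 \right)} - w{\left(-212,201 \right)} = \frac{14 - 82}{-197 - 82} - 0 = \frac{1}{-279} \left(-68\right) + 0 = \left(- \frac{1}{279}\right) \left(-68\right) + 0 = \frac{68}{279} + 0 = \frac{68}{279}$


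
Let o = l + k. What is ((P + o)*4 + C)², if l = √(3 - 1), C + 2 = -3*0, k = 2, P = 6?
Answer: 932 + 240*√2 ≈ 1271.4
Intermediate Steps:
C = -2 (C = -2 - 3*0 = -2 + 0 = -2)
l = √2 ≈ 1.4142
o = 2 + √2 (o = √2 + 2 = 2 + √2 ≈ 3.4142)
((P + o)*4 + C)² = ((6 + (2 + √2))*4 - 2)² = ((8 + √2)*4 - 2)² = ((32 + 4*√2) - 2)² = (30 + 4*√2)²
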